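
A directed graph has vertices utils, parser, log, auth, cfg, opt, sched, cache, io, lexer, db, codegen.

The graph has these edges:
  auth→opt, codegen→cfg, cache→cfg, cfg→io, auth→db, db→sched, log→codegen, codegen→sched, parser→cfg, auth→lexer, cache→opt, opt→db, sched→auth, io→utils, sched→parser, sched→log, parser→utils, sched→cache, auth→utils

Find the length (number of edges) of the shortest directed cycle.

For each vertex v, BFS finds the shortest path from v back to v.
The shortest such closed walk is sched → log → codegen → sched, length 3.

3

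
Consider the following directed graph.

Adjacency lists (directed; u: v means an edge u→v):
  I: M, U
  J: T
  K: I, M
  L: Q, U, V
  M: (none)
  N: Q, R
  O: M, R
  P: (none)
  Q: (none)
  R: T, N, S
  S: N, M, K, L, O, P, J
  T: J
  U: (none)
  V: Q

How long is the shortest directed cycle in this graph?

2

For each vertex v, BFS finds the shortest path from v back to v.
The shortest such closed walk is N → R → N, length 2.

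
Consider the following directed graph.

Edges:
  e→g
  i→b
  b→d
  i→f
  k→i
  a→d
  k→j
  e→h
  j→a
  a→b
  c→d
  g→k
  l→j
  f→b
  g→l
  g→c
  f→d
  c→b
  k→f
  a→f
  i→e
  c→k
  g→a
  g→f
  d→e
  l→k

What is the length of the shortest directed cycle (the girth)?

4

For each vertex v, BFS finds the shortest path from v back to v.
The shortest such closed walk is e → g → k → i → e, length 4.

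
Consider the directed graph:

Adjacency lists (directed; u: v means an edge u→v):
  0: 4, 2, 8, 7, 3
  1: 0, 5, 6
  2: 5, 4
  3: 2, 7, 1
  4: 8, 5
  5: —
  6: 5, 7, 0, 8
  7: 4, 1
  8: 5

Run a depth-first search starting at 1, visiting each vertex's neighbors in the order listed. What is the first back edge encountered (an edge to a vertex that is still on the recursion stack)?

DFS from 1 (visiting each vertex's neighbors in the order listed); mark gray on enter, black on exit:
1 gray
  0 gray
    4 gray
      8 gray
        5 gray
        5 black
      8 black
      4→5: 5 black — skip
    4 black
    2 gray
      2→5: 5 black — skip
      2→4: 4 black — skip
    2 black
    0→8: 8 black — skip
    7 gray
      7→4: 4 black — skip
      7→1: 1 is gray → back edge
First back edge: 7 → 1.

7→1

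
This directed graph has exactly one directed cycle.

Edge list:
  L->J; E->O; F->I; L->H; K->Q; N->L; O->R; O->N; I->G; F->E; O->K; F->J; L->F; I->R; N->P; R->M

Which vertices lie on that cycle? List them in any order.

E, F, L, N, O

DFS with gray/black marking from N:
N gray
  P gray
  P black
  L gray
    F gray
      J gray
      J black
      E gray
        O gray
          O→N: N is gray → back edge
Back edge closes the cycle N → L → F → E → O → N; its vertices are {E, F, L, N, O}.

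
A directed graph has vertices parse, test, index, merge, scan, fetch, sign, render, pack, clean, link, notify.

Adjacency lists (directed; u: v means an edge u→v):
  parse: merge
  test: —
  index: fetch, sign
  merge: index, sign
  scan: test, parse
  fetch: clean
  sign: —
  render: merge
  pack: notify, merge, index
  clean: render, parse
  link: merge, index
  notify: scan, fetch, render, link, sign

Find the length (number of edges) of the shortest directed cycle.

5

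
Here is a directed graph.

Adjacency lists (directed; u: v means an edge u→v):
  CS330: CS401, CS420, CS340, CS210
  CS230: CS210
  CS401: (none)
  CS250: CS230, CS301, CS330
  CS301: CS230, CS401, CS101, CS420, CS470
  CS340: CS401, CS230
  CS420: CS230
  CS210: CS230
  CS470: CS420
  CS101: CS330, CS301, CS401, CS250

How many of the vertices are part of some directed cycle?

5

A vertex is on a directed cycle iff it belongs to a strongly connected component of size ≥ 2 (or has a self-loop).
The vertices on cycles are {CS101, CS210, CS230, CS250, CS301} — 5 in total.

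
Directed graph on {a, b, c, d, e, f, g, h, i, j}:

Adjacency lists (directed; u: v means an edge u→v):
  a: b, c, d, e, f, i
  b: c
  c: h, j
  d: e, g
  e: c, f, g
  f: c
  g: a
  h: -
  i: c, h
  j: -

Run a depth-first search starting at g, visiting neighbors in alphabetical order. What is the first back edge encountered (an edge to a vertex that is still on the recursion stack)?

DFS from g (visiting neighbors in alphabetical order); mark gray on enter, black on exit:
g gray
  a gray
    b gray
      c gray
        h gray
        h black
        j gray
        j black
      c black
    b black
    a→c: c black — skip
    d gray
      e gray
        e→c: c black — skip
        f gray
          f→c: c black — skip
        f black
        e→g: g is gray → back edge
First back edge: e → g.

e->g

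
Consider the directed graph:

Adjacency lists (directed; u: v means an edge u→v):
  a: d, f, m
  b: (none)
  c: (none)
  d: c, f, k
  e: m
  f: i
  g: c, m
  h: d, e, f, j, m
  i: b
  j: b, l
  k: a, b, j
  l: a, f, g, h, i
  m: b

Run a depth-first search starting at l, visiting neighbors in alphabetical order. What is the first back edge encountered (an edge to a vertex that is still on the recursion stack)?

k->a

DFS from l (visiting neighbors in alphabetical order); mark gray on enter, black on exit:
l gray
  a gray
    d gray
      c gray
      c black
      f gray
        i gray
          b gray
          b black
        i black
      f black
      k gray
        k→a: a is gray → back edge
First back edge: k → a.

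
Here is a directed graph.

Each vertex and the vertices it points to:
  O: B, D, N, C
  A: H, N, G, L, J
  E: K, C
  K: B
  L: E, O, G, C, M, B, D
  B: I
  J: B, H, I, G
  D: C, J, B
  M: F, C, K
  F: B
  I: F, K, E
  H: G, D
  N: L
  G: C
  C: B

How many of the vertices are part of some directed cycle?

12

A vertex is on a directed cycle iff it belongs to a strongly connected component of size ≥ 2 (or has a self-loop).
The vertices on cycles are {B, C, D, E, F, H, I, J, K, L, N, O} — 12 in total.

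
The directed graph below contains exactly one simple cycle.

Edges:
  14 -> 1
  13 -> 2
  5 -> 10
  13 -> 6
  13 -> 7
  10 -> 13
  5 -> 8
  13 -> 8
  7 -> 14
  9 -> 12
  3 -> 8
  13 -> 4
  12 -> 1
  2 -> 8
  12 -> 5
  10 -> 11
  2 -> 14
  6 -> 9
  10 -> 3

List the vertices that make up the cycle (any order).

DFS with gray/black marking from 10:
10 gray
  3 gray
    8 gray
    8 black
  3 black
  13 gray
    6 gray
      9 gray
        12 gray
          5 gray
            5→8: 8 black — skip
            5→10: 10 is gray → back edge
Back edge closes the cycle 10 → 13 → 6 → 9 → 12 → 5 → 10; its vertices are {5, 6, 9, 10, 12, 13}.

5, 6, 9, 10, 12, 13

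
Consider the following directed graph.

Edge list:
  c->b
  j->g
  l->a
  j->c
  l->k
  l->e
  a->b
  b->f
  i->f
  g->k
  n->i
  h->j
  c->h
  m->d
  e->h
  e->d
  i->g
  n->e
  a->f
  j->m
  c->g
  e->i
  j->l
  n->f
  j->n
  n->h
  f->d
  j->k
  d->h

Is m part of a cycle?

m is on a cycle iff m can reach itself via ≥1 edge.
m → d → h → j → m — yes.

Yes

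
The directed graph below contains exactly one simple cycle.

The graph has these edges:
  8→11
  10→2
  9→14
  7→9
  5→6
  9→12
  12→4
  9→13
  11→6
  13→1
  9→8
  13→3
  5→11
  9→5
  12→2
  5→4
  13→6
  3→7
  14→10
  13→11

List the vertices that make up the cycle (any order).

DFS with gray/black marking from 9:
9 gray
  8 gray
    11 gray
      6 gray
      6 black
    11 black
  8 black
  5 gray
    5→11: 11 black — skip
    4 gray
    4 black
    5→6: 6 black — skip
  5 black
  14 gray
    10 gray
      2 gray
      2 black
    10 black
  14 black
  12 gray
    12→2: 2 black — skip
    12→4: 4 black — skip
  12 black
  13 gray
    1 gray
    1 black
    13→11: 11 black — skip
    13→6: 6 black — skip
    3 gray
      7 gray
        7→9: 9 is gray → back edge
Back edge closes the cycle 9 → 13 → 3 → 7 → 9; its vertices are {3, 7, 9, 13}.

3, 7, 9, 13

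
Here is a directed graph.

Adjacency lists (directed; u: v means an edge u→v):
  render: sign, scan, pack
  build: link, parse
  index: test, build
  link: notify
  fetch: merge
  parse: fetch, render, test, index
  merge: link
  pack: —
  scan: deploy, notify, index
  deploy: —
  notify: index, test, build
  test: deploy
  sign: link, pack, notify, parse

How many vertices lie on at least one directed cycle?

A vertex is on a directed cycle iff it belongs to a strongly connected component of size ≥ 2 (or has a self-loop).
The vertices on cycles are {link, scan, sign, build, fetch, index, merge, parse, notify, render} — 10 in total.

10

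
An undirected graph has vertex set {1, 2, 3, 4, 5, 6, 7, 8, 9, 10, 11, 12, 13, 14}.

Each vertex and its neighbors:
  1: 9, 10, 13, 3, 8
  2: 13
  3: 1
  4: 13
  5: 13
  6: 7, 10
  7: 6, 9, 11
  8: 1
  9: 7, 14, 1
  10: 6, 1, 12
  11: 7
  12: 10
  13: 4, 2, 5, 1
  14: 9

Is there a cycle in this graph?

Yes

DFS, tracking each vertex's parent; an edge to a visited non-parent vertex closes a cycle.
Start from 10:
visit 10 (parent –)
  visit 6 (parent 10)
    visit 7 (parent 6)
      7–6: parent, skip
      visit 9 (parent 7)
        9–7: parent, skip
        visit 14 (parent 9)
          14–9: parent, skip
        visit 1 (parent 9)
          1–9: parent, skip
          1–10: 10 visited and ≠ parent → cycle
Cycle: 10 – 6 – 7 – 9 – 1 – 10.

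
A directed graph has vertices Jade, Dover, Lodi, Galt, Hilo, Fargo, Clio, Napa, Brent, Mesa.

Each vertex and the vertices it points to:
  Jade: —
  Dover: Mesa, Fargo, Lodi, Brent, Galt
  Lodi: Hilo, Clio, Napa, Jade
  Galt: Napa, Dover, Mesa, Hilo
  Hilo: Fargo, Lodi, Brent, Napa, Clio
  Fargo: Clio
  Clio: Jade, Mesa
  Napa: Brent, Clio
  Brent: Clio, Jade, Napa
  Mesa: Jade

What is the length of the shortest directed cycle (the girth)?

For each vertex v, BFS finds the shortest path from v back to v.
The shortest such closed walk is Galt → Dover → Galt, length 2.

2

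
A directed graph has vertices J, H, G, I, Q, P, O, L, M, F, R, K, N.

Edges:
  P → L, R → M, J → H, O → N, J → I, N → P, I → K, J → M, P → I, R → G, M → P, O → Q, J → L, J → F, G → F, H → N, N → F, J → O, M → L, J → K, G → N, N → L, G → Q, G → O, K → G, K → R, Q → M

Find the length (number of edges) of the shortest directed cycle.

For each vertex v, BFS finds the shortest path from v back to v.
The shortest such closed walk is I → K → R → M → P → I, length 5.

5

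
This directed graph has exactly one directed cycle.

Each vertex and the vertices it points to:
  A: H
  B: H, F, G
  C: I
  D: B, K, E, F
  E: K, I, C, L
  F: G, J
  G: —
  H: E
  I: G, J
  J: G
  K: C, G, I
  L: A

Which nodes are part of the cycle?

DFS with gray/black marking from E:
E gray
  K gray
    C gray
      I gray
        G gray
        G black
        J gray
          J→G: G black — skip
        J black
      I black
    C black
    K→G: G black — skip
    K→I: I black — skip
  K black
  E→I: I black — skip
  E→C: C black — skip
  L gray
    A gray
      H gray
        H→E: E is gray → back edge
Back edge closes the cycle E → L → A → H → E; its vertices are {A, E, H, L}.

A, E, H, L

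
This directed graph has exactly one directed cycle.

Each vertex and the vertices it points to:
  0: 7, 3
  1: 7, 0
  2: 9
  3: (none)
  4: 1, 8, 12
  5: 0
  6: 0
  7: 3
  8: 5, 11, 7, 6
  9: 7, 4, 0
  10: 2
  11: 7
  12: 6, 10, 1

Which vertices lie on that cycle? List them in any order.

DFS with gray/black marking from 4:
4 gray
  1 gray
    7 gray
      3 gray
      3 black
    7 black
    0 gray
      0→7: 7 black — skip
      0→3: 3 black — skip
    0 black
  1 black
  8 gray
    5 gray
      5→0: 0 black — skip
    5 black
    11 gray
      11→7: 7 black — skip
    11 black
    8→7: 7 black — skip
    6 gray
      6→0: 0 black — skip
    6 black
  8 black
  12 gray
    12→6: 6 black — skip
    10 gray
      2 gray
        9 gray
          9→7: 7 black — skip
          9→4: 4 is gray → back edge
Back edge closes the cycle 4 → 12 → 10 → 2 → 9 → 4; its vertices are {2, 4, 9, 10, 12}.

2, 4, 9, 10, 12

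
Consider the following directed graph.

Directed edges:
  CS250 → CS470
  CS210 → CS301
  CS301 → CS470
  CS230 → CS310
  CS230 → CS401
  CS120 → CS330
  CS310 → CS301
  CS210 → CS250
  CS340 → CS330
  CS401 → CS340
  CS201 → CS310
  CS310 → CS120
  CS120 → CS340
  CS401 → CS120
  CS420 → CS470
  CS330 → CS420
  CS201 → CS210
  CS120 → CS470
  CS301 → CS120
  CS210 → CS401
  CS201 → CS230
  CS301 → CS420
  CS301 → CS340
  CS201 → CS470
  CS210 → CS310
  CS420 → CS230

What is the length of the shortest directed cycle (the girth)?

4

For each vertex v, BFS finds the shortest path from v back to v.
The shortest such closed walk is CS310 → CS301 → CS420 → CS230 → CS310, length 4.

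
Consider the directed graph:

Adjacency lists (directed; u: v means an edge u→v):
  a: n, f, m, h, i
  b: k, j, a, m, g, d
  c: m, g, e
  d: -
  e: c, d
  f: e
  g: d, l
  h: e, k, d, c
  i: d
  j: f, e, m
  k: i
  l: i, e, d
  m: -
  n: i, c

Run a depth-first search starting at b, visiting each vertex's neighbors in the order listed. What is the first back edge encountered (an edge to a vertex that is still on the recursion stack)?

DFS from b (visiting each vertex's neighbors in the order listed); mark gray on enter, black on exit:
b gray
  k gray
    i gray
      d gray
      d black
    i black
  k black
  j gray
    f gray
      e gray
        c gray
          m gray
          m black
          g gray
            g→d: d black — skip
            l gray
              l→i: i black — skip
              l→e: e is gray → back edge
First back edge: l → e.

l->e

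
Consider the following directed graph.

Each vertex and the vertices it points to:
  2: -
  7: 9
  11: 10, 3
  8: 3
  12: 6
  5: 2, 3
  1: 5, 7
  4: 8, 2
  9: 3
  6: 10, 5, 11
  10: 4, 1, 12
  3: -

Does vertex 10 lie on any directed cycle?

Yes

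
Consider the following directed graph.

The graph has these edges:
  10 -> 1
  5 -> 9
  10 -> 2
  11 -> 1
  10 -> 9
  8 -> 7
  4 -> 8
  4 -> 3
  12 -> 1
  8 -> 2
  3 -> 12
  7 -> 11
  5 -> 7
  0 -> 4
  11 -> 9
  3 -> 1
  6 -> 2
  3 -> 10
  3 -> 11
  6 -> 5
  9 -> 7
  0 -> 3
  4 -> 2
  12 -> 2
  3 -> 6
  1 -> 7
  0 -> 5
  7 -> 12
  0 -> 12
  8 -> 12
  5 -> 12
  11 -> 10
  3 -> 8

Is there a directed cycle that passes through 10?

10 is on a cycle iff 10 can reach itself via ≥1 edge.
10 → 9 → 7 → 11 → 10 — yes.

Yes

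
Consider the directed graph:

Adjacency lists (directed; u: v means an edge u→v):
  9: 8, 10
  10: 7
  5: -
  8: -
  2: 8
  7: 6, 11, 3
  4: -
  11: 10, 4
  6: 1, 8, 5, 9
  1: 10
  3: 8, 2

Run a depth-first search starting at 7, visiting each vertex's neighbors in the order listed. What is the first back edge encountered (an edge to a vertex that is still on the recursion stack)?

DFS from 7 (visiting each vertex's neighbors in the order listed); mark gray on enter, black on exit:
7 gray
  6 gray
    1 gray
      10 gray
        10→7: 7 is gray → back edge
First back edge: 10 → 7.

10->7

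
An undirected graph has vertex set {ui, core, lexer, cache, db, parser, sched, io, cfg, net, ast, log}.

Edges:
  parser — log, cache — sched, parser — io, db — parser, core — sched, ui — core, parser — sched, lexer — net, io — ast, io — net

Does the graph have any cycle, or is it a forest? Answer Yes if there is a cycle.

No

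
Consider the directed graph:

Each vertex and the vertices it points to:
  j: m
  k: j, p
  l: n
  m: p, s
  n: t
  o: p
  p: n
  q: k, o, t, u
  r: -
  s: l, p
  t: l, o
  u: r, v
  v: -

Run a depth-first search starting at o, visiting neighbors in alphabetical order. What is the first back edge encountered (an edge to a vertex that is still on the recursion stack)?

l→n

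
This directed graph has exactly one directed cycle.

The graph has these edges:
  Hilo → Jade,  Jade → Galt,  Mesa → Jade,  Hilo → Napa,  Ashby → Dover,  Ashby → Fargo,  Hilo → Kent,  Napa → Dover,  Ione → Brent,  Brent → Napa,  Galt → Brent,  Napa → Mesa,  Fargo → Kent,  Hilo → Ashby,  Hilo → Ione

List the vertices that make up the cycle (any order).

Galt, Jade, Mesa, Napa, Brent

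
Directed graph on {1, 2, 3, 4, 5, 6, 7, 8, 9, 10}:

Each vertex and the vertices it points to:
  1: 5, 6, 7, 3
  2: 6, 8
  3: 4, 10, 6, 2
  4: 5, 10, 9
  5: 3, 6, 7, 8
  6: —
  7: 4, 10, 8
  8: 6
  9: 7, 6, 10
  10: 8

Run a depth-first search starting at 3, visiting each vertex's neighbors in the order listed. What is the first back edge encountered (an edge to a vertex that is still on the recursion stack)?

5→3

DFS from 3 (visiting each vertex's neighbors in the order listed); mark gray on enter, black on exit:
3 gray
  4 gray
    5 gray
      5→3: 3 is gray → back edge
First back edge: 5 → 3.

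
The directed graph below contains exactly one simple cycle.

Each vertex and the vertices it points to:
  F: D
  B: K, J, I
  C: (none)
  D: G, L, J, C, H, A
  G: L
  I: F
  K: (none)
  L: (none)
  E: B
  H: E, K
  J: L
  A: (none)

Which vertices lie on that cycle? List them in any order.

DFS with gray/black marking from I:
I gray
  F gray
    D gray
      G gray
        L gray
        L black
      G black
      D→L: L black — skip
      J gray
        J→L: L black — skip
      J black
      C gray
      C black
      H gray
        E gray
          B gray
            K gray
            K black
            B→J: J black — skip
            B→I: I is gray → back edge
Back edge closes the cycle I → F → D → H → E → B → I; its vertices are {B, D, E, F, H, I}.

B, D, E, F, H, I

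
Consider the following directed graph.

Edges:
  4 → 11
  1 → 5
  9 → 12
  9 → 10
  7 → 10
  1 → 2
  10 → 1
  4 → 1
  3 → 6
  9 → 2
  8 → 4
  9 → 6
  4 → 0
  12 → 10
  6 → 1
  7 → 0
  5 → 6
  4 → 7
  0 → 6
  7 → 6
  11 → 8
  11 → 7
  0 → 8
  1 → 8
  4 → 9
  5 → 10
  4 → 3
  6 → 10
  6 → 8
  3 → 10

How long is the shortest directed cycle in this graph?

For each vertex v, BFS finds the shortest path from v back to v.
The shortest such closed walk is 4 → 0 → 8 → 4, length 3.

3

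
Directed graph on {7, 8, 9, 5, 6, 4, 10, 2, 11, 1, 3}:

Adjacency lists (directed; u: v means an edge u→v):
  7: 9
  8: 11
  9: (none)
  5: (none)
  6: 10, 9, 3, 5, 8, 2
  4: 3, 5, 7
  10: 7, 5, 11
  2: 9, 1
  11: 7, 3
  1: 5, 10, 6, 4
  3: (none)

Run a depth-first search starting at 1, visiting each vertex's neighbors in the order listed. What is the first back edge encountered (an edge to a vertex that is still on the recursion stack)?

DFS from 1 (visiting each vertex's neighbors in the order listed); mark gray on enter, black on exit:
1 gray
  5 gray
  5 black
  10 gray
    7 gray
      9 gray
      9 black
    7 black
    10→5: 5 black — skip
    11 gray
      11→7: 7 black — skip
      3 gray
      3 black
    11 black
  10 black
  6 gray
    6→10: 10 black — skip
    6→9: 9 black — skip
    6→3: 3 black — skip
    6→5: 5 black — skip
    8 gray
      8→11: 11 black — skip
    8 black
    2 gray
      2→9: 9 black — skip
      2→1: 1 is gray → back edge
First back edge: 2 → 1.

2->1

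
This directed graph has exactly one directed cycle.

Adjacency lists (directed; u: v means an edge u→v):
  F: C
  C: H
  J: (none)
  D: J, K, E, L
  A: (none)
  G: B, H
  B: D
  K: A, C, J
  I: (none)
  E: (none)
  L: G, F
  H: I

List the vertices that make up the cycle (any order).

DFS with gray/black marking from D:
D gray
  J gray
  J black
  K gray
    A gray
    A black
    C gray
      H gray
        I gray
        I black
      H black
    C black
    K→J: J black — skip
  K black
  E gray
  E black
  L gray
    G gray
      B gray
        B→D: D is gray → back edge
Back edge closes the cycle D → L → G → B → D; its vertices are {B, D, G, L}.

B, D, G, L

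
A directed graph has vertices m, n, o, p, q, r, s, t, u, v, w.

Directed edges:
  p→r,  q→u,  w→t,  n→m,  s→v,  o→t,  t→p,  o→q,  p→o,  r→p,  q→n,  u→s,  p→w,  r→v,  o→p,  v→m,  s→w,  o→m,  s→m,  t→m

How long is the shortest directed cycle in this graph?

For each vertex v, BFS finds the shortest path from v back to v.
The shortest such closed walk is o → p → o, length 2.

2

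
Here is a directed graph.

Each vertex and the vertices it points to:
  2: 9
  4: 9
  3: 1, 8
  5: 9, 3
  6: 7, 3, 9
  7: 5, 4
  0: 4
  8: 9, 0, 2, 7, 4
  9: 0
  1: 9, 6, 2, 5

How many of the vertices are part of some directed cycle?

9

A vertex is on a directed cycle iff it belongs to a strongly connected component of size ≥ 2 (or has a self-loop).
The vertices on cycles are {0, 1, 3, 4, 5, 6, 7, 8, 9} — 9 in total.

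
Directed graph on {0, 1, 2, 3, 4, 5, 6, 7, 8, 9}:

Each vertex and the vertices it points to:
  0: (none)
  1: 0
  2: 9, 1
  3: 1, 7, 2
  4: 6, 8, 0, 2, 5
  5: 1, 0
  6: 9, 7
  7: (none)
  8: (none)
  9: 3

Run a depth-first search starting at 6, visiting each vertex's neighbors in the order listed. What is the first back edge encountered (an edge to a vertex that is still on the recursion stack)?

DFS from 6 (visiting each vertex's neighbors in the order listed); mark gray on enter, black on exit:
6 gray
  9 gray
    3 gray
      1 gray
        0 gray
        0 black
      1 black
      7 gray
      7 black
      2 gray
        2→9: 9 is gray → back edge
First back edge: 2 → 9.

2→9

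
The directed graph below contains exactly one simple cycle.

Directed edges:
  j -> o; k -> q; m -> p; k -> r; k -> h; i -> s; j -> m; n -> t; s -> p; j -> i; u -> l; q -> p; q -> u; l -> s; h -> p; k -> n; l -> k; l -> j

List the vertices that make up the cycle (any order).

DFS with gray/black marking from l:
l gray
  j gray
    m gray
      p gray
      p black
    m black
    i gray
      s gray
        s→p: p black — skip
      s black
    i black
    o gray
    o black
  j black
  k gray
    r gray
    r black
    n gray
      t gray
      t black
    n black
    h gray
      h→p: p black — skip
    h black
    q gray
      u gray
        u→l: l is gray → back edge
Back edge closes the cycle l → k → q → u → l; its vertices are {k, l, q, u}.

k, l, q, u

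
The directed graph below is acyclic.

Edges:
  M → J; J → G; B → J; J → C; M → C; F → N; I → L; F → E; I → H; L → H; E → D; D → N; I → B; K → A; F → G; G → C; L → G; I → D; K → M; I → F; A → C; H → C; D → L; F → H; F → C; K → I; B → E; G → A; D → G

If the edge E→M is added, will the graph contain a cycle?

No

Adding E→M creates a cycle iff M can already reach E.
Explore from M: no path reaches E. The graph stays acyclic.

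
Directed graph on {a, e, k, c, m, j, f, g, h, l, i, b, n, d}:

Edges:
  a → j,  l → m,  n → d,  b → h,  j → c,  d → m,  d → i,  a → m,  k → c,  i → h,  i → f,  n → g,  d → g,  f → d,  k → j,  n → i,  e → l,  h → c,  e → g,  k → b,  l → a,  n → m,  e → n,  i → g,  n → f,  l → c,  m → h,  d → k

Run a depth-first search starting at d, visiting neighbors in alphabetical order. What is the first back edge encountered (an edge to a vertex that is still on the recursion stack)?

f→d

DFS from d (visiting neighbors in alphabetical order); mark gray on enter, black on exit:
d gray
  g gray
  g black
  i gray
    f gray
      f→d: d is gray → back edge
First back edge: f → d.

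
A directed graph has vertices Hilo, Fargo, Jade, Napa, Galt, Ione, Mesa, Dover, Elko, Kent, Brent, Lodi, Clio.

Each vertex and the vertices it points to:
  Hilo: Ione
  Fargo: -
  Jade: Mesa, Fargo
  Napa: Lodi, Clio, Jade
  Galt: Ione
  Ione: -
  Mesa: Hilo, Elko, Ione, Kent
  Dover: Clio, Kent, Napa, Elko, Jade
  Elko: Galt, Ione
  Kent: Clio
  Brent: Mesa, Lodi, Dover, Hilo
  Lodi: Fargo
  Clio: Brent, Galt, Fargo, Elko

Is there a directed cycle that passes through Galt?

No

Galt lies on a cycle iff there is a path from Galt back to itself.
Exploring from Galt, it never reaches itself; equivalently, its strongly connected component is a singleton.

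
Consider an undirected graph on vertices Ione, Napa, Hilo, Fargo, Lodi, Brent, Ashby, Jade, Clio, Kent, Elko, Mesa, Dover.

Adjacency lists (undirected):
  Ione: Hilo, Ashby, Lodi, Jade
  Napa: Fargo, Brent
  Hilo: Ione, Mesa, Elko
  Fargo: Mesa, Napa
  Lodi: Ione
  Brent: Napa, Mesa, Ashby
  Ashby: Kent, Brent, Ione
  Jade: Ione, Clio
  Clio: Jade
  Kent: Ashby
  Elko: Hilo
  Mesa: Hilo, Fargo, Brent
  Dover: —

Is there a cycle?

DFS, tracking each vertex's parent; an edge to a visited non-parent vertex closes a cycle.
Start from Lodi:
visit Lodi (parent –)
  visit Ione (parent Lodi)
    visit Hilo (parent Ione)
      Hilo–Ione: parent, skip
      visit Mesa (parent Hilo)
        Mesa–Hilo: parent, skip
        visit Fargo (parent Mesa)
          Fargo–Mesa: parent, skip
          visit Napa (parent Fargo)
            Napa–Fargo: parent, skip
            visit Brent (parent Napa)
              Brent–Napa: parent, skip
              Brent–Mesa: Mesa visited and ≠ parent → cycle
Cycle: Mesa – Fargo – Napa – Brent – Mesa.

Yes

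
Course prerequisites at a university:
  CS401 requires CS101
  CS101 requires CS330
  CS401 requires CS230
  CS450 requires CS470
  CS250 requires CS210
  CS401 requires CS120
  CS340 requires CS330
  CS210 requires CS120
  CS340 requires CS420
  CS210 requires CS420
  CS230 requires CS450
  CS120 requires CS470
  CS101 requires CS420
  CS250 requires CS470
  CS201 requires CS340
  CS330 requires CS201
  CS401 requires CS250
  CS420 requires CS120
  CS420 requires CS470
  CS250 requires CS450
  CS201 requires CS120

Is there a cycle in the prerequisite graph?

DFS with white/gray/black marking, starting from CS101:
CS101 gray
  CS330 gray
    CS201 gray
      CS120 gray
        CS470 gray
        CS470 black
      CS120 black
      CS340 gray
        CS420 gray
          CS420→CS470: CS470 black — skip
          CS420→CS120: CS120 black — skip
        CS420 black
        CS340→CS330: CS330 is gray → back edge
Back edge found, so a cycle exists: CS330 → CS201 → CS340 → CS330.

Yes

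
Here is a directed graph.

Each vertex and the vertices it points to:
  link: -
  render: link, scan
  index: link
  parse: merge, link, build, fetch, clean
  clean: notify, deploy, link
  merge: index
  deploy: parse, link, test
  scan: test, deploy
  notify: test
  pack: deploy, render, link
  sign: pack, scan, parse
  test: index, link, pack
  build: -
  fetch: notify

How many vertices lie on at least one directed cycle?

9

A vertex is on a directed cycle iff it belongs to a strongly connected component of size ≥ 2 (or has a self-loop).
The vertices on cycles are {pack, scan, test, clean, fetch, parse, deploy, notify, render} — 9 in total.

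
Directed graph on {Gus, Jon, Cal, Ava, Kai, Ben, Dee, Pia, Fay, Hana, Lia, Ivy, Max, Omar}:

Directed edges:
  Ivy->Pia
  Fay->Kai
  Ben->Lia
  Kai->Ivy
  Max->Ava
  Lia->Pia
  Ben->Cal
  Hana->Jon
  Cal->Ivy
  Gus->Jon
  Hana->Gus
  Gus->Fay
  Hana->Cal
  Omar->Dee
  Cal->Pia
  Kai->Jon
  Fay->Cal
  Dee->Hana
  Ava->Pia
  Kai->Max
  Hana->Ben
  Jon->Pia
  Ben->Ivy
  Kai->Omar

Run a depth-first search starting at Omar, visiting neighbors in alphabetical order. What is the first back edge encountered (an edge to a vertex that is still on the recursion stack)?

Kai->Omar

DFS from Omar (visiting neighbors in alphabetical order); mark gray on enter, black on exit:
Omar gray
  Dee gray
    Hana gray
      Ben gray
        Cal gray
          Ivy gray
            Pia gray
            Pia black
          Ivy black
          Cal→Pia: Pia black — skip
        Cal black
        Ben→Ivy: Ivy black — skip
        Lia gray
          Lia→Pia: Pia black — skip
        Lia black
      Ben black
      Hana→Cal: Cal black — skip
      Gus gray
        Fay gray
          Fay→Cal: Cal black — skip
          Kai gray
            Kai→Ivy: Ivy black — skip
            Jon gray
              Jon→Pia: Pia black — skip
            Jon black
            Max gray
              Ava gray
                Ava→Pia: Pia black — skip
              Ava black
            Max black
            Kai→Omar: Omar is gray → back edge
First back edge: Kai → Omar.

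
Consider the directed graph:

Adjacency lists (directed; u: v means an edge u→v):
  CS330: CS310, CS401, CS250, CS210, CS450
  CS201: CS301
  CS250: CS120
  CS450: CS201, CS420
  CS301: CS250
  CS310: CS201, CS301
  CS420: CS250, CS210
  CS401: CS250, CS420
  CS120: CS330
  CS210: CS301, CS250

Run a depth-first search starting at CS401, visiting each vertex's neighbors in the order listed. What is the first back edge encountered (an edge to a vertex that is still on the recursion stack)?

CS301->CS250

DFS from CS401 (visiting each vertex's neighbors in the order listed); mark gray on enter, black on exit:
CS401 gray
  CS250 gray
    CS120 gray
      CS330 gray
        CS310 gray
          CS201 gray
            CS301 gray
              CS301→CS250: CS250 is gray → back edge
First back edge: CS301 → CS250.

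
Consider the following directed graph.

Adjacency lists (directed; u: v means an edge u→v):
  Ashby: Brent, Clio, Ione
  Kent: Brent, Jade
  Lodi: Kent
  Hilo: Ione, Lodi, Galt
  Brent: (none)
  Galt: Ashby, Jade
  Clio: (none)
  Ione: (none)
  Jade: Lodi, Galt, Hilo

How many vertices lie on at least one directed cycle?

5

A vertex is on a directed cycle iff it belongs to a strongly connected component of size ≥ 2 (or has a self-loop).
The vertices on cycles are {Galt, Hilo, Jade, Kent, Lodi} — 5 in total.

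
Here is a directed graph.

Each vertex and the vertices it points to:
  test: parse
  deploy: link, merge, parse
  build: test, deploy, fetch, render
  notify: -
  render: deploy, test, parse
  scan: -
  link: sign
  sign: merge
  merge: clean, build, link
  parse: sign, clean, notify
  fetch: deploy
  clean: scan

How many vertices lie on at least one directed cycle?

A vertex is on a directed cycle iff it belongs to a strongly connected component of size ≥ 2 (or has a self-loop).
The vertices on cycles are {link, sign, test, build, fetch, merge, parse, deploy, render} — 9 in total.

9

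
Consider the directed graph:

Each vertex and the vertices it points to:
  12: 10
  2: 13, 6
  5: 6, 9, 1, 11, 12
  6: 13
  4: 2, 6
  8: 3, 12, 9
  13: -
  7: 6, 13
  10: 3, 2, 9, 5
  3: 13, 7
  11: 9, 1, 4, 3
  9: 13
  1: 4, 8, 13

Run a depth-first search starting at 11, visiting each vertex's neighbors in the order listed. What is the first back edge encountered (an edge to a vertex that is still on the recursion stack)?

5->1

DFS from 11 (visiting each vertex's neighbors in the order listed); mark gray on enter, black on exit:
11 gray
  9 gray
    13 gray
    13 black
  9 black
  1 gray
    4 gray
      2 gray
        2→13: 13 black — skip
        6 gray
          6→13: 13 black — skip
        6 black
      2 black
      4→6: 6 black — skip
    4 black
    8 gray
      3 gray
        3→13: 13 black — skip
        7 gray
          7→6: 6 black — skip
          7→13: 13 black — skip
        7 black
      3 black
      12 gray
        10 gray
          10→3: 3 black — skip
          10→2: 2 black — skip
          10→9: 9 black — skip
          5 gray
            5→6: 6 black — skip
            5→9: 9 black — skip
            5→1: 1 is gray → back edge
First back edge: 5 → 1.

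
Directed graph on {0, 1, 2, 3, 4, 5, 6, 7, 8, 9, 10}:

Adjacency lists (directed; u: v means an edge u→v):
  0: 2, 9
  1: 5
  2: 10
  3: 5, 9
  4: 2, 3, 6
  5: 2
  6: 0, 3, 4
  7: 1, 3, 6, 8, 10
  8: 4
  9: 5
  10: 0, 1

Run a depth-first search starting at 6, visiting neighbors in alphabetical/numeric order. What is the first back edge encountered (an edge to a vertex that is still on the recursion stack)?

DFS from 6 (visiting neighbors in alphabetical/numeric order); mark gray on enter, black on exit:
6 gray
  0 gray
    2 gray
      10 gray
        10→0: 0 is gray → back edge
First back edge: 10 → 0.

10→0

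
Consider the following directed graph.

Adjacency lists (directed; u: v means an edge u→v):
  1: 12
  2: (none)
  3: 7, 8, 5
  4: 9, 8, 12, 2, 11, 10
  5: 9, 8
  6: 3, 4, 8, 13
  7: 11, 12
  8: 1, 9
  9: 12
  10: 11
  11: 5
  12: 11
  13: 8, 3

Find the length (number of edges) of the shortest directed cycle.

4

For each vertex v, BFS finds the shortest path from v back to v.
The shortest such closed walk is 9 → 12 → 11 → 5 → 9, length 4.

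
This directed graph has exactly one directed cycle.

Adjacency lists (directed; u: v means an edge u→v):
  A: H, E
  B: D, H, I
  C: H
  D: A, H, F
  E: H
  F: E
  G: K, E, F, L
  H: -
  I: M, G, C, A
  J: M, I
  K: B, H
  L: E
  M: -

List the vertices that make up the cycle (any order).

B, G, I, K

DFS with gray/black marking from I:
I gray
  M gray
  M black
  G gray
    K gray
      B gray
        D gray
          A gray
            H gray
            H black
            E gray
              E→H: H black — skip
            E black
          A black
          D→H: H black — skip
          F gray
            F→E: E black — skip
          F black
        D black
        B→H: H black — skip
        B→I: I is gray → back edge
Back edge closes the cycle I → G → K → B → I; its vertices are {B, G, I, K}.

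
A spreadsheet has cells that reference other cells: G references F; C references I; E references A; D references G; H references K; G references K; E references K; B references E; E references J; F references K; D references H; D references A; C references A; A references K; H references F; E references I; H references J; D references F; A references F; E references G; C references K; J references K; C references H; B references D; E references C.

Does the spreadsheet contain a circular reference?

No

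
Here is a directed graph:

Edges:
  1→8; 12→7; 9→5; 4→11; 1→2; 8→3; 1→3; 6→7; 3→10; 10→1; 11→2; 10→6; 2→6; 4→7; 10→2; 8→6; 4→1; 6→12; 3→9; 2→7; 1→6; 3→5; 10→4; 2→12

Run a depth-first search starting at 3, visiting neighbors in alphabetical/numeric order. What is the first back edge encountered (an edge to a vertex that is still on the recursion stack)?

DFS from 3 (visiting neighbors in alphabetical/numeric order); mark gray on enter, black on exit:
3 gray
  5 gray
  5 black
  9 gray
    9→5: 5 black — skip
  9 black
  10 gray
    1 gray
      2 gray
        6 gray
          7 gray
          7 black
          12 gray
            12→7: 7 black — skip
          12 black
        6 black
        2→7: 7 black — skip
        2→12: 12 black — skip
      2 black
      1→3: 3 is gray → back edge
First back edge: 1 → 3.

1→3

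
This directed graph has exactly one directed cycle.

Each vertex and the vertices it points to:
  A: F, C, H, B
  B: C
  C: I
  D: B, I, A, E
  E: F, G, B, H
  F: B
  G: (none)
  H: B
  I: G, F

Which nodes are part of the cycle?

DFS with gray/black marking from I:
I gray
  G gray
  G black
  F gray
    B gray
      C gray
        C→I: I is gray → back edge
Back edge closes the cycle I → F → B → C → I; its vertices are {B, C, F, I}.

B, C, F, I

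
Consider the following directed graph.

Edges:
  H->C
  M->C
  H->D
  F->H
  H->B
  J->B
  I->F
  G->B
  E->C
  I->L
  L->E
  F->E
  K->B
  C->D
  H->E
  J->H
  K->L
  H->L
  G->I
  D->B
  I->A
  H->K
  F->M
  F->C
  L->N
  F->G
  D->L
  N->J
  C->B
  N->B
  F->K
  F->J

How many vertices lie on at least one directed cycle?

A vertex is on a directed cycle iff it belongs to a strongly connected component of size ≥ 2 (or has a self-loop).
The vertices on cycles are {C, D, E, F, G, H, I, J, K, L, N} — 11 in total.

11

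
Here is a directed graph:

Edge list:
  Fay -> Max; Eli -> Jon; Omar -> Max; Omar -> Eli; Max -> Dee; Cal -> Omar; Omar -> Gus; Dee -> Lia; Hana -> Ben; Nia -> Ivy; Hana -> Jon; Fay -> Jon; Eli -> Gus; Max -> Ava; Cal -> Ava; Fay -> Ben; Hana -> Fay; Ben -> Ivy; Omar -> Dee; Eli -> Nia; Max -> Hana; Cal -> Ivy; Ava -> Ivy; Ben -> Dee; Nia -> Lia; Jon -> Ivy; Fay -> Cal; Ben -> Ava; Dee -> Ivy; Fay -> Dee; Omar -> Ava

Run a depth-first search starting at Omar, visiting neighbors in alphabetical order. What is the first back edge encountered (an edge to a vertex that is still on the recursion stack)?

Cal→Omar

DFS from Omar (visiting neighbors in alphabetical order); mark gray on enter, black on exit:
Omar gray
  Ava gray
    Ivy gray
    Ivy black
  Ava black
  Dee gray
    Dee→Ivy: Ivy black — skip
    Lia gray
    Lia black
  Dee black
  Eli gray
    Gus gray
    Gus black
    Jon gray
      Jon→Ivy: Ivy black — skip
    Jon black
    Nia gray
      Nia→Ivy: Ivy black — skip
      Nia→Lia: Lia black — skip
    Nia black
  Eli black
  Omar→Gus: Gus black — skip
  Max gray
    Max→Ava: Ava black — skip
    Max→Dee: Dee black — skip
    Hana gray
      Ben gray
        Ben→Ava: Ava black — skip
        Ben→Dee: Dee black — skip
        Ben→Ivy: Ivy black — skip
      Ben black
      Fay gray
        Fay→Ben: Ben black — skip
        Cal gray
          Cal→Ava: Ava black — skip
          Cal→Ivy: Ivy black — skip
          Cal→Omar: Omar is gray → back edge
First back edge: Cal → Omar.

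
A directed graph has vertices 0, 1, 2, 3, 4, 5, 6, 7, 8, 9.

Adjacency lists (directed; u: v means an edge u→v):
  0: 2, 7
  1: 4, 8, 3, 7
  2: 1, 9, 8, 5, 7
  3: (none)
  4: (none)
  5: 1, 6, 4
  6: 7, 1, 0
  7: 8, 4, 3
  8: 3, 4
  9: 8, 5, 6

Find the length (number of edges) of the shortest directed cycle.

4

For each vertex v, BFS finds the shortest path from v back to v.
The shortest such closed walk is 2 → 9 → 6 → 0 → 2, length 4.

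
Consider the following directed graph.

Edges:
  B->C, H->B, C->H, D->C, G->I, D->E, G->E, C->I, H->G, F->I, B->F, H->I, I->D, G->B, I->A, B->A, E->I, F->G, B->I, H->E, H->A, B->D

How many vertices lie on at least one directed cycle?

8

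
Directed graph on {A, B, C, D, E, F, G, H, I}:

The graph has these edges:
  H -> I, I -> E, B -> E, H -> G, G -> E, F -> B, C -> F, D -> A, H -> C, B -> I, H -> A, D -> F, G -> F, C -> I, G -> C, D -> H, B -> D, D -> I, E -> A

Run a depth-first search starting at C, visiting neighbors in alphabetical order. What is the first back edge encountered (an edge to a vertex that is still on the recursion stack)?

D→F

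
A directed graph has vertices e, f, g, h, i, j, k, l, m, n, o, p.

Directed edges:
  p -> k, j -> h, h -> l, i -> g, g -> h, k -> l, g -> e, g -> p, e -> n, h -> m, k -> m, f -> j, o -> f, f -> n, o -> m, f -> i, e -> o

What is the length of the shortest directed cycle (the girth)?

5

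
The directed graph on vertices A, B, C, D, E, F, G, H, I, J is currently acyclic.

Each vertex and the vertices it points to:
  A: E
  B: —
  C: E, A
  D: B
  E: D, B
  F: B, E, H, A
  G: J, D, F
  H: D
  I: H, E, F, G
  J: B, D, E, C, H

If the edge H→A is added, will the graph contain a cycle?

Adding H→A creates a cycle iff A can already reach H.
Explore from A: no path reaches H. The graph stays acyclic.

No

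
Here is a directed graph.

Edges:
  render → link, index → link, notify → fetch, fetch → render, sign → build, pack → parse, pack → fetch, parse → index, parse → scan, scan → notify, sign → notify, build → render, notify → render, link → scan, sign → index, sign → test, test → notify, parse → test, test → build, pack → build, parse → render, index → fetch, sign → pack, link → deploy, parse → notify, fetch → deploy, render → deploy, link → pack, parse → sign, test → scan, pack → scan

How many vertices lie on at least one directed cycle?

11

A vertex is on a directed cycle iff it belongs to a strongly connected component of size ≥ 2 (or has a self-loop).
The vertices on cycles are {link, pack, scan, sign, test, build, fetch, index, parse, notify, render} — 11 in total.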